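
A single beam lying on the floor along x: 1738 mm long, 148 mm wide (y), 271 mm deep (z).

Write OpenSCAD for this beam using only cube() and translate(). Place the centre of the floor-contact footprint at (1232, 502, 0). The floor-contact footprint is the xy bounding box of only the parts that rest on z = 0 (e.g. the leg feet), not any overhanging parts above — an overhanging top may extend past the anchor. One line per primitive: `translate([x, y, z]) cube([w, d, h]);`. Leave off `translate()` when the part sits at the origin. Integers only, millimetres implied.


translate([363, 428, 0]) cube([1738, 148, 271]);


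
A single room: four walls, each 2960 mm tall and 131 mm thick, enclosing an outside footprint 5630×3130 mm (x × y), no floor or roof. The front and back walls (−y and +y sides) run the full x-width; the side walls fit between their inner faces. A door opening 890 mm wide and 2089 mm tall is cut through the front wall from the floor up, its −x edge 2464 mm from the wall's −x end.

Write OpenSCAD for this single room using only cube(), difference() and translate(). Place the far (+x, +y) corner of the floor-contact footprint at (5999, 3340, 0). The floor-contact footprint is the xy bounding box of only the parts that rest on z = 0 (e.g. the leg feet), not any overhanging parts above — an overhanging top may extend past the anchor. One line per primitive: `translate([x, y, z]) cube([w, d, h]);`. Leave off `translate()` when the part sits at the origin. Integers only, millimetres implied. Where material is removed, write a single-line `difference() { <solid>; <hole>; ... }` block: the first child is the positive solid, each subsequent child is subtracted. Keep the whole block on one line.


difference() { translate([369, 210, 0]) cube([5630, 131, 2960]); translate([2833, 210, 0]) cube([890, 131, 2089]); }
translate([369, 3209, 0]) cube([5630, 131, 2960]);
translate([369, 341, 0]) cube([131, 2868, 2960]);
translate([5868, 341, 0]) cube([131, 2868, 2960]);


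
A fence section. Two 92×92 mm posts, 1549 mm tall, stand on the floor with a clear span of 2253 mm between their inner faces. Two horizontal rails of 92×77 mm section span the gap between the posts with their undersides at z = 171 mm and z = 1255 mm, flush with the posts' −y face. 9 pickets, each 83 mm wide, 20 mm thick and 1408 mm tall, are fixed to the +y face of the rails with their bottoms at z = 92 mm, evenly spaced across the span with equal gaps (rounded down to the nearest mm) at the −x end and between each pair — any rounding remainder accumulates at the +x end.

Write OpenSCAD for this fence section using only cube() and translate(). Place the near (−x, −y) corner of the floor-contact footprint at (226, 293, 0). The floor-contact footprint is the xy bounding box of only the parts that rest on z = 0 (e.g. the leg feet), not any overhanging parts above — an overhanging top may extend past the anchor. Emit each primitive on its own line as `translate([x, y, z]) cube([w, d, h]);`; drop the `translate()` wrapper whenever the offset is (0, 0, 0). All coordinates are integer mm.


translate([226, 293, 0]) cube([92, 92, 1549]);
translate([2571, 293, 0]) cube([92, 92, 1549]);
translate([318, 293, 171]) cube([2253, 92, 77]);
translate([318, 293, 1255]) cube([2253, 92, 77]);
translate([468, 385, 92]) cube([83, 20, 1408]);
translate([701, 385, 92]) cube([83, 20, 1408]);
translate([934, 385, 92]) cube([83, 20, 1408]);
translate([1167, 385, 92]) cube([83, 20, 1408]);
translate([1400, 385, 92]) cube([83, 20, 1408]);
translate([1633, 385, 92]) cube([83, 20, 1408]);
translate([1866, 385, 92]) cube([83, 20, 1408]);
translate([2099, 385, 92]) cube([83, 20, 1408]);
translate([2332, 385, 92]) cube([83, 20, 1408]);


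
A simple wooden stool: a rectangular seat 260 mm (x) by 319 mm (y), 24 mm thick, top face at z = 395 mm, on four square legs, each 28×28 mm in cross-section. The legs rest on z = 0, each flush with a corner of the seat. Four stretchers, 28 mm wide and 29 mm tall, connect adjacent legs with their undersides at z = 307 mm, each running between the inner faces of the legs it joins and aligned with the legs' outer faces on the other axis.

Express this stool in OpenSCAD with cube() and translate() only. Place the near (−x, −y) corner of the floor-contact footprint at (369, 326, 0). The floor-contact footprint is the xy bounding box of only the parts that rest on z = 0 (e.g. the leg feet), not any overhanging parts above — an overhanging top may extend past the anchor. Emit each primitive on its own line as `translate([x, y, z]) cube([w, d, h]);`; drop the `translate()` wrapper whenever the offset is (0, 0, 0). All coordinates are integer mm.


translate([369, 326, 371]) cube([260, 319, 24]);
translate([369, 326, 0]) cube([28, 28, 371]);
translate([601, 326, 0]) cube([28, 28, 371]);
translate([369, 617, 0]) cube([28, 28, 371]);
translate([601, 617, 0]) cube([28, 28, 371]);
translate([397, 326, 307]) cube([204, 28, 29]);
translate([397, 617, 307]) cube([204, 28, 29]);
translate([369, 354, 307]) cube([28, 263, 29]);
translate([601, 354, 307]) cube([28, 263, 29]);


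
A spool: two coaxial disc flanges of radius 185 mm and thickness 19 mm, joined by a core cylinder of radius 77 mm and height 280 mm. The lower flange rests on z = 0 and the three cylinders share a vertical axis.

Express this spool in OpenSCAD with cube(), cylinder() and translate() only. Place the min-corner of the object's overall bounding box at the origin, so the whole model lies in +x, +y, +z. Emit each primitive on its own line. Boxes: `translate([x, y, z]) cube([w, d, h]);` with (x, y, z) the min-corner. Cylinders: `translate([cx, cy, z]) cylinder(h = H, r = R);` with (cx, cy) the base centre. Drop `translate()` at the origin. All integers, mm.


translate([185, 185, 0]) cylinder(h = 19, r = 185);
translate([185, 185, 19]) cylinder(h = 280, r = 77);
translate([185, 185, 299]) cylinder(h = 19, r = 185);


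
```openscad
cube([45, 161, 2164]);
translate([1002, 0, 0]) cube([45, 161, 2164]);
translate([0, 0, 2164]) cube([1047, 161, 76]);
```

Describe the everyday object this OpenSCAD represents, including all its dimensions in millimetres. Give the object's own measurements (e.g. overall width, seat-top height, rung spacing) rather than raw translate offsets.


A door frame. The clear opening is 957 mm wide and 2164 mm high. Two 45 mm wide jambs, 161 mm deep, stand either side of the opening from the floor to the top of the opening. A 76 mm thick head sits across the top of both jambs, spanning the full outside width of the frame.


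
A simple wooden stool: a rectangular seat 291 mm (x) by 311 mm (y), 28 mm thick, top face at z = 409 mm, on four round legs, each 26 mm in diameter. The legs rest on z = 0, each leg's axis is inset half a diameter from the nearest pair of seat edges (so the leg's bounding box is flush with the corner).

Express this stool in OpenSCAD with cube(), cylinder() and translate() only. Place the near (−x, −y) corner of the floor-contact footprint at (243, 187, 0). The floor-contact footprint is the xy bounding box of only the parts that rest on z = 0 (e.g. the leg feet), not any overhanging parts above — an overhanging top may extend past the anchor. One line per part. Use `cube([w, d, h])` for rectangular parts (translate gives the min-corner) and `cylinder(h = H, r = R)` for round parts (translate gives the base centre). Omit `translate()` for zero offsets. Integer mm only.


// leg_h = 409 - 28 = 381
translate([243, 187, 381]) cube([291, 311, 28]);
translate([256, 200, 0]) cylinder(h = 381, r = 13);
translate([521, 200, 0]) cylinder(h = 381, r = 13);
translate([256, 485, 0]) cylinder(h = 381, r = 13);
translate([521, 485, 0]) cylinder(h = 381, r = 13);


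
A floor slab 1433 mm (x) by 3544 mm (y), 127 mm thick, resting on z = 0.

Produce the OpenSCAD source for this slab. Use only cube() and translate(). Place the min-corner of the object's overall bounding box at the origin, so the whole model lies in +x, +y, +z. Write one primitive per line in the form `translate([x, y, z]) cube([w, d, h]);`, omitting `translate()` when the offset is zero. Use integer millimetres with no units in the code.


cube([1433, 3544, 127]);


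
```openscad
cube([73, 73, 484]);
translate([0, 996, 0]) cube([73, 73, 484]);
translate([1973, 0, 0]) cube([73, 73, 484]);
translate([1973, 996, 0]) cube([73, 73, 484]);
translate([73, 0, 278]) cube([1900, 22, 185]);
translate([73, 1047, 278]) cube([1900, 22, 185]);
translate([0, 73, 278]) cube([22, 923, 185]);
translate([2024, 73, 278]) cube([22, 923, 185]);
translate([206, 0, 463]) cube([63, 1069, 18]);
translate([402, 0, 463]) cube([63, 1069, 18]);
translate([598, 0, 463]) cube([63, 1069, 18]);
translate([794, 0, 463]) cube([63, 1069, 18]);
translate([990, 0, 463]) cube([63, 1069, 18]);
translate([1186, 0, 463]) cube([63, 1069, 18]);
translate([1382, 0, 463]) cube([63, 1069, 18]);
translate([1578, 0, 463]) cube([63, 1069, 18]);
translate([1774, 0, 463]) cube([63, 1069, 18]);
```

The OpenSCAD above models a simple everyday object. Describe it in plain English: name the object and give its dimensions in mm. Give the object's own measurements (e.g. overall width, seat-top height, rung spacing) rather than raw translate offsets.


A bed frame 2046 mm long (x) by 1069 mm wide (y). Four 73×73 mm corner posts, 484 mm tall, at the corners of the footprint. Four rails of 22 mm thickness and 185 mm height run between adjacent posts with their undersides at z = 278 mm, their outer faces flush with the outside of the frame (the two x-running rails run between the posts' inner faces; the two y-running rails run between the posts' inner faces). 9 slats, each 63 mm wide (x) and 18 mm thick, lie across the top of the two x-running rails, running the full 1069 mm width of the frame in y; along x they sit between the end posts with a 133 mm gap after the −x posts and between neighbouring slats, leaving 136 mm before the +x posts.


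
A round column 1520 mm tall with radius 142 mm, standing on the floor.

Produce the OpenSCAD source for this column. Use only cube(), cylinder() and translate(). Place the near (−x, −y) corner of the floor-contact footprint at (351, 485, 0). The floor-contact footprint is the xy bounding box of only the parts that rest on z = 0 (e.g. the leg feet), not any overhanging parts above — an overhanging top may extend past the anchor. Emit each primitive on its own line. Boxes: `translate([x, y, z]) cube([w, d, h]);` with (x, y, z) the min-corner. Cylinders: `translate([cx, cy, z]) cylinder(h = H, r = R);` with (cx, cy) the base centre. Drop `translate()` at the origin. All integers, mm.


translate([493, 627, 0]) cylinder(h = 1520, r = 142);


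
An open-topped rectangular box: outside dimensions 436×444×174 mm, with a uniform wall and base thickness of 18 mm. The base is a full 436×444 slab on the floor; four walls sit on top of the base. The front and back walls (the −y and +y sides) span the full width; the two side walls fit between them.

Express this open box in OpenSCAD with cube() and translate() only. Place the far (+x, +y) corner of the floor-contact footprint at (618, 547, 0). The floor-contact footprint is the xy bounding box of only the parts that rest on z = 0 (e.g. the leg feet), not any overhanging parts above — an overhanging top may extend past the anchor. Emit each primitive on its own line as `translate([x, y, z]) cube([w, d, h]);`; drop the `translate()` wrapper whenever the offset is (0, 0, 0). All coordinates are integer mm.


translate([182, 103, 0]) cube([436, 444, 18]);
translate([182, 103, 18]) cube([436, 18, 156]);
translate([182, 529, 18]) cube([436, 18, 156]);
translate([182, 121, 18]) cube([18, 408, 156]);
translate([600, 121, 18]) cube([18, 408, 156]);


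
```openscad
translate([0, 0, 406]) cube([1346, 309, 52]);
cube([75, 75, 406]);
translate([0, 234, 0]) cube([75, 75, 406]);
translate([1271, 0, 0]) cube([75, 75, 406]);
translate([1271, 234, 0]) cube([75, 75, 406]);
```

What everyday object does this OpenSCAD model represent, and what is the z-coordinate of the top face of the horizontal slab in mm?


A bench. The seat-top height is 458 mm.

A long slab on four corner posts — a bench. The slab sits at z = 406 with thickness 52, so the top is 406 + 52 = 458 mm.


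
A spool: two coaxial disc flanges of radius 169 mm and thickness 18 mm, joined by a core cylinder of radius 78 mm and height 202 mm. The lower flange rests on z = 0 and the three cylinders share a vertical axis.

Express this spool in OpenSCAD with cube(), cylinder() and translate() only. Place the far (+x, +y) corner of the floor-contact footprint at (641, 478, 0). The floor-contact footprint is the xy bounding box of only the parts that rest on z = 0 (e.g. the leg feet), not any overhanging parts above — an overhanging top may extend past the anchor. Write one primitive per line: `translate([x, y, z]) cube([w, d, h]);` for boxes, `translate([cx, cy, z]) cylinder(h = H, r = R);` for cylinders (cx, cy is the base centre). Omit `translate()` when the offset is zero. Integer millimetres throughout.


translate([472, 309, 0]) cylinder(h = 18, r = 169);
translate([472, 309, 18]) cylinder(h = 202, r = 78);
translate([472, 309, 220]) cylinder(h = 18, r = 169);


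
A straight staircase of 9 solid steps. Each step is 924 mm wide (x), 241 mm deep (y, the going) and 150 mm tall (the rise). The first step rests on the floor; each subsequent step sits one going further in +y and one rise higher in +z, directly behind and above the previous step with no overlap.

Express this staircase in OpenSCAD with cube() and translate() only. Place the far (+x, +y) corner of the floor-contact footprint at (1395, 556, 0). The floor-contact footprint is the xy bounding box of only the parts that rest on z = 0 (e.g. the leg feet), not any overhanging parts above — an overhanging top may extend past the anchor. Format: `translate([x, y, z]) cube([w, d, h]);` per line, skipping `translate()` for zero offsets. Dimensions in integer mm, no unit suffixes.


translate([471, 315, 0]) cube([924, 241, 150]);
translate([471, 556, 150]) cube([924, 241, 150]);
translate([471, 797, 300]) cube([924, 241, 150]);
translate([471, 1038, 450]) cube([924, 241, 150]);
translate([471, 1279, 600]) cube([924, 241, 150]);
translate([471, 1520, 750]) cube([924, 241, 150]);
translate([471, 1761, 900]) cube([924, 241, 150]);
translate([471, 2002, 1050]) cube([924, 241, 150]);
translate([471, 2243, 1200]) cube([924, 241, 150]);


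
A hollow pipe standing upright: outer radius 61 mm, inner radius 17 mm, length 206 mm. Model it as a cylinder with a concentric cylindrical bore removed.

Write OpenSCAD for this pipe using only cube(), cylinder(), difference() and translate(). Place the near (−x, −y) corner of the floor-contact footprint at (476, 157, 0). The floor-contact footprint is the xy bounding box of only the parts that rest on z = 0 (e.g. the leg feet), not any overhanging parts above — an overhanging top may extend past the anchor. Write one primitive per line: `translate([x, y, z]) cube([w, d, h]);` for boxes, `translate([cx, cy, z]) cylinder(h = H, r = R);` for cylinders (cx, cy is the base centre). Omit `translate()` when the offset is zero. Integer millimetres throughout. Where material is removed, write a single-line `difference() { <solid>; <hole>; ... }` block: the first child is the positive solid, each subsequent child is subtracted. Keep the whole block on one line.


difference() { translate([537, 218, 0]) cylinder(h = 206, r = 61); translate([537, 218, 0]) cylinder(h = 206, r = 17); }


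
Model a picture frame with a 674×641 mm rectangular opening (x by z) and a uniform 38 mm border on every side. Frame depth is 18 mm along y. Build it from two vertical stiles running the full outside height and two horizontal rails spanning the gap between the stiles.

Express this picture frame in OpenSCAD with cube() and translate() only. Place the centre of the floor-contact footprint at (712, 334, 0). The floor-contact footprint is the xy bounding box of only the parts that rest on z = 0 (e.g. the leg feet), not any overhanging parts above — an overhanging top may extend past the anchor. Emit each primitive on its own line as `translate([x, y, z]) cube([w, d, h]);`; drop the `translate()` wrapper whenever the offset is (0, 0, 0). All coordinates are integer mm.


translate([337, 325, 0]) cube([38, 18, 717]);
translate([1049, 325, 0]) cube([38, 18, 717]);
translate([375, 325, 0]) cube([674, 18, 38]);
translate([375, 325, 679]) cube([674, 18, 38]);


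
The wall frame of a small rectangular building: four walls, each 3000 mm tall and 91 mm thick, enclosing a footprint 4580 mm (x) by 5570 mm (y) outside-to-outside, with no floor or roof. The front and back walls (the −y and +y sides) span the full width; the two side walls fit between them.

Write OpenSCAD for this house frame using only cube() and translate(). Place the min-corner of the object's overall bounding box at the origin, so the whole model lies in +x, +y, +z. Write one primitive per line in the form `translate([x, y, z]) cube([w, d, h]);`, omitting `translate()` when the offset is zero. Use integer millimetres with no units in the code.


cube([4580, 91, 3000]);
translate([0, 5479, 0]) cube([4580, 91, 3000]);
translate([0, 91, 0]) cube([91, 5388, 3000]);
translate([4489, 91, 0]) cube([91, 5388, 3000]);


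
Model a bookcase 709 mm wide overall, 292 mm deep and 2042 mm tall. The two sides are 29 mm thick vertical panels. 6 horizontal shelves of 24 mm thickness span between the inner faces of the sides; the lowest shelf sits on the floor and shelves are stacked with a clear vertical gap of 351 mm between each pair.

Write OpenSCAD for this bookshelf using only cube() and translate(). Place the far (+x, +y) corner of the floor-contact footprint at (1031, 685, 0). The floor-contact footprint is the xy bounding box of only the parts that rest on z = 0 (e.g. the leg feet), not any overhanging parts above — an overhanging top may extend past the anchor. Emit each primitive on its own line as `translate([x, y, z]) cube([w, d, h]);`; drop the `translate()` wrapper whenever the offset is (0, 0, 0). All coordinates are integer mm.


translate([322, 393, 0]) cube([29, 292, 2042]);
translate([1002, 393, 0]) cube([29, 292, 2042]);
translate([351, 393, 0]) cube([651, 292, 24]);
translate([351, 393, 375]) cube([651, 292, 24]);
translate([351, 393, 750]) cube([651, 292, 24]);
translate([351, 393, 1125]) cube([651, 292, 24]);
translate([351, 393, 1500]) cube([651, 292, 24]);
translate([351, 393, 1875]) cube([651, 292, 24]);


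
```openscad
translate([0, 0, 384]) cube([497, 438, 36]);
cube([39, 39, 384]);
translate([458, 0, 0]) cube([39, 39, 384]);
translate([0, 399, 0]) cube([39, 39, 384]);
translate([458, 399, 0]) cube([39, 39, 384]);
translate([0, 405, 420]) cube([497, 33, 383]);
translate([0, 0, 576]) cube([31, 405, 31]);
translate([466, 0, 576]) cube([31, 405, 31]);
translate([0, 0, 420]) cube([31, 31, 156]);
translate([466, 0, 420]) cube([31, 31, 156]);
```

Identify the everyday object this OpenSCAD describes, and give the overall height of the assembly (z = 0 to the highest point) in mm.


A chair. The overall height is 803 mm.

A slab on four corner posts with a tall panel at the back — a chair. The seat slab sits at z = 384 with thickness 36, and the 383 mm backrest starts at the seat top, so the overall height is 384 + 36 + 383 = 803 mm.


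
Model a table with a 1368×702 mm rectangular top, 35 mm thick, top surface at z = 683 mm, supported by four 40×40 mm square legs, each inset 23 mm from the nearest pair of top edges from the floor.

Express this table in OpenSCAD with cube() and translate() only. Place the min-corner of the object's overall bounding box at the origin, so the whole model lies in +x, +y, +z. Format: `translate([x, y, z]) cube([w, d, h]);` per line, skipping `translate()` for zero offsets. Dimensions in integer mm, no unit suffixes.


translate([0, 0, 648]) cube([1368, 702, 35]);
translate([23, 23, 0]) cube([40, 40, 648]);
translate([1305, 23, 0]) cube([40, 40, 648]);
translate([23, 639, 0]) cube([40, 40, 648]);
translate([1305, 639, 0]) cube([40, 40, 648]);


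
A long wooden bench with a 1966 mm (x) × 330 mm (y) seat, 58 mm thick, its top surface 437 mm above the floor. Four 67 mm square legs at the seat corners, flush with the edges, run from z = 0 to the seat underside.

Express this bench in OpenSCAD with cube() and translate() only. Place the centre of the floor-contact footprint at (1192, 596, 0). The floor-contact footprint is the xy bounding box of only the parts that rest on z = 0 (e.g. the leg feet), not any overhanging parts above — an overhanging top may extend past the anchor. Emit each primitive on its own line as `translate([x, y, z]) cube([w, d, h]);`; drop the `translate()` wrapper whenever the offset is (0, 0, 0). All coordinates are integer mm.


translate([209, 431, 379]) cube([1966, 330, 58]);
translate([209, 431, 0]) cube([67, 67, 379]);
translate([209, 694, 0]) cube([67, 67, 379]);
translate([2108, 431, 0]) cube([67, 67, 379]);
translate([2108, 694, 0]) cube([67, 67, 379]);


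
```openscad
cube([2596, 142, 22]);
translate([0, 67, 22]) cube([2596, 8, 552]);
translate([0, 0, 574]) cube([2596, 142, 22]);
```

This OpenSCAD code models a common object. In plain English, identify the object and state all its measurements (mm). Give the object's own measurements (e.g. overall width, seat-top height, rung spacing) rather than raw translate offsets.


An I-beam lying along x, 2596 mm long. Overall section height 596 mm. Two flanges 142 mm wide (y) and 22 mm thick, one on the floor and one at the top; a web 8 mm thick runs between them, centred on the flange width.


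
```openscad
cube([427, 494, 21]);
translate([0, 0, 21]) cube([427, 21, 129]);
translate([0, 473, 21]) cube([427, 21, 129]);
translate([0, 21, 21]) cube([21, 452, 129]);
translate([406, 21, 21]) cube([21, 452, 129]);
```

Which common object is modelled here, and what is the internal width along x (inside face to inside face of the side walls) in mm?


An open box. The internal width is 385 mm.

A 427×494 base slab with four walls standing on it — an open box. The base is 427 mm wide and the walls are 21 mm thick, so the internal width is 427 − 2 × 21 = 385 mm.


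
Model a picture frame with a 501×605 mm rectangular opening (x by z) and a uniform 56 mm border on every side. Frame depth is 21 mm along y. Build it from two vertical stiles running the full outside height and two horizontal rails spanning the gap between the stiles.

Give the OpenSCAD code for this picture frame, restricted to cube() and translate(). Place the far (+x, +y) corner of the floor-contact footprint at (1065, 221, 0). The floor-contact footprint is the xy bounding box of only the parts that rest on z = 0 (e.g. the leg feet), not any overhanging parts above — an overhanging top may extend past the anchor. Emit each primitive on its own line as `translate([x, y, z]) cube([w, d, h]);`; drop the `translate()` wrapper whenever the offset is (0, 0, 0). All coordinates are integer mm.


translate([452, 200, 0]) cube([56, 21, 717]);
translate([1009, 200, 0]) cube([56, 21, 717]);
translate([508, 200, 0]) cube([501, 21, 56]);
translate([508, 200, 661]) cube([501, 21, 56]);


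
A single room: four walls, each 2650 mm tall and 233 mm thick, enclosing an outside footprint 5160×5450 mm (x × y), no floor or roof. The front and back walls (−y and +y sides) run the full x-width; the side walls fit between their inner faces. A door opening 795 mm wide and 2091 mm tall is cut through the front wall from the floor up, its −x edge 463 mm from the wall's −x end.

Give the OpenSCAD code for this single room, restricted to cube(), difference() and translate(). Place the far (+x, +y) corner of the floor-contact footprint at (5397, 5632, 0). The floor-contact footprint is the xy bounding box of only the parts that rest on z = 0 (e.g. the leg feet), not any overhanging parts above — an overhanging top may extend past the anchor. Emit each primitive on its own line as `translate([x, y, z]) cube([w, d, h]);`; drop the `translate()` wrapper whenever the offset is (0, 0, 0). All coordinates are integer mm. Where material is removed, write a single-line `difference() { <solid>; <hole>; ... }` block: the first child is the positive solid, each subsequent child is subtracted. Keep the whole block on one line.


difference() { translate([237, 182, 0]) cube([5160, 233, 2650]); translate([700, 182, 0]) cube([795, 233, 2091]); }
translate([237, 5399, 0]) cube([5160, 233, 2650]);
translate([237, 415, 0]) cube([233, 4984, 2650]);
translate([5164, 415, 0]) cube([233, 4984, 2650]);


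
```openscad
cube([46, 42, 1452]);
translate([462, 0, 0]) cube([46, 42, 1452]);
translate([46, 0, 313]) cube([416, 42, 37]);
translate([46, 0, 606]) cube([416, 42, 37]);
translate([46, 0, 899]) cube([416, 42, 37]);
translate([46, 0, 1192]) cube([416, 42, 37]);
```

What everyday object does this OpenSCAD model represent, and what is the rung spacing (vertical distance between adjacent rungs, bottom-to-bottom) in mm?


A ladder. The rung spacing is 293 mm.

Two tall 46×42 posts with 4 short bars between them — a ladder. Adjacent rungs sit at z = 313 and z = 606, so the spacing is 606 − 313 = 293 mm.


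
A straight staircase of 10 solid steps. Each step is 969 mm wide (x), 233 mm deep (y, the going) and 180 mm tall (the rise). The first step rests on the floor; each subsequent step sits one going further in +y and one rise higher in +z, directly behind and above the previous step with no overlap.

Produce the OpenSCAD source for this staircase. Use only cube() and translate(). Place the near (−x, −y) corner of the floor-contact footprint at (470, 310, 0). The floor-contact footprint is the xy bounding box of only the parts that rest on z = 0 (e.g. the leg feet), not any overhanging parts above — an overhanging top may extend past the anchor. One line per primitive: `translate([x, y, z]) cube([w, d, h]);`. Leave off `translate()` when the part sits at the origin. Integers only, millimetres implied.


translate([470, 310, 0]) cube([969, 233, 180]);
translate([470, 543, 180]) cube([969, 233, 180]);
translate([470, 776, 360]) cube([969, 233, 180]);
translate([470, 1009, 540]) cube([969, 233, 180]);
translate([470, 1242, 720]) cube([969, 233, 180]);
translate([470, 1475, 900]) cube([969, 233, 180]);
translate([470, 1708, 1080]) cube([969, 233, 180]);
translate([470, 1941, 1260]) cube([969, 233, 180]);
translate([470, 2174, 1440]) cube([969, 233, 180]);
translate([470, 2407, 1620]) cube([969, 233, 180]);


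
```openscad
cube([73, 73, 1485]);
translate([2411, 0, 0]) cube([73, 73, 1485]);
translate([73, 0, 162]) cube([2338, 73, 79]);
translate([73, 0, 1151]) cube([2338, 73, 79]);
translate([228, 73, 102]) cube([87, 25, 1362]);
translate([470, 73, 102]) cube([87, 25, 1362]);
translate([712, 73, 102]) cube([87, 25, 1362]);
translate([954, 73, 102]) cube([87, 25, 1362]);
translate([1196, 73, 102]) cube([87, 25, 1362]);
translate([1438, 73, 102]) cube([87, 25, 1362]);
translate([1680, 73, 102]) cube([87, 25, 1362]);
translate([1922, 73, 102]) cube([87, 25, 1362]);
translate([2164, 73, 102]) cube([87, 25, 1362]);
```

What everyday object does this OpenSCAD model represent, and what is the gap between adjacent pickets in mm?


A fence section. The picket gap is 155 mm.

Two posts, two rails, 9 pickets — a fence section. Span 2338 mm holds 9 pickets of 87 mm with 10 equal gaps: ⌊(2338 − 9·87) / 10⌋ = 155 mm.


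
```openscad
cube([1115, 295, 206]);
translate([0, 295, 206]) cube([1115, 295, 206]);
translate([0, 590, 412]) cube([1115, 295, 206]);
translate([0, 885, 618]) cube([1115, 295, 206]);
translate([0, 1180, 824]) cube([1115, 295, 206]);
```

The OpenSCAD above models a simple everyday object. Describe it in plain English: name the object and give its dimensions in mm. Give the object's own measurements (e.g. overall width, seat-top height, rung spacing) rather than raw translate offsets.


A straight staircase of 5 solid steps. Each step is 1115 mm wide (x), 295 mm deep (y, the going) and 206 mm tall (the rise). The first step rests on the floor; each subsequent step sits one going further in +y and one rise higher in +z, directly behind and above the previous step with no overlap.


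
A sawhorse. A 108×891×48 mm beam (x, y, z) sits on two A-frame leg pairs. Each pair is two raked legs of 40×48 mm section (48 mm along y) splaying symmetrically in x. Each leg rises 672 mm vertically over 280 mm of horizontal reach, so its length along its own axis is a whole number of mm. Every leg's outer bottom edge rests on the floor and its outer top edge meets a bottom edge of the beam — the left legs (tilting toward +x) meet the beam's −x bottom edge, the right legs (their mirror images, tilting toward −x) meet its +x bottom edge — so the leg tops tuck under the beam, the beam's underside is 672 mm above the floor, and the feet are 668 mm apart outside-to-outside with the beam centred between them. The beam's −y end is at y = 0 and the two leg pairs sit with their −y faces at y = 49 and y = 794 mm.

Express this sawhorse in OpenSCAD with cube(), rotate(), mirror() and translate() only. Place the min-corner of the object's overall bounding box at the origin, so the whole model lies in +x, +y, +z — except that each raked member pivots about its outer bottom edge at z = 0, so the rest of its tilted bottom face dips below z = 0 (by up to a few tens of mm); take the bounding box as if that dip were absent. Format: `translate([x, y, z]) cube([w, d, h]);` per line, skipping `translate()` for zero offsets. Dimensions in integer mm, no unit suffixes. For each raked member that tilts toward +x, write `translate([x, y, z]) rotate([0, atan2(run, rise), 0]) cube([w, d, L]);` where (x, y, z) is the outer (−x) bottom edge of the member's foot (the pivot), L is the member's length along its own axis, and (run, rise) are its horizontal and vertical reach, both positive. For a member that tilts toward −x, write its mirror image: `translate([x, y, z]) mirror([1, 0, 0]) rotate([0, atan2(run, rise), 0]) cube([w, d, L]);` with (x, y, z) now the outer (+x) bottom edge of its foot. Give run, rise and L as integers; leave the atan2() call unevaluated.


translate([280, 0, 672]) cube([108, 891, 48]);
translate([0, 49, 0]) rotate([0, atan2(280, 672), 0]) cube([40, 48, 728]);
translate([668, 49, 0]) mirror([1, 0, 0]) rotate([0, atan2(280, 672), 0]) cube([40, 48, 728]);
translate([0, 794, 0]) rotate([0, atan2(280, 672), 0]) cube([40, 48, 728]);
translate([668, 794, 0]) mirror([1, 0, 0]) rotate([0, atan2(280, 672), 0]) cube([40, 48, 728]);


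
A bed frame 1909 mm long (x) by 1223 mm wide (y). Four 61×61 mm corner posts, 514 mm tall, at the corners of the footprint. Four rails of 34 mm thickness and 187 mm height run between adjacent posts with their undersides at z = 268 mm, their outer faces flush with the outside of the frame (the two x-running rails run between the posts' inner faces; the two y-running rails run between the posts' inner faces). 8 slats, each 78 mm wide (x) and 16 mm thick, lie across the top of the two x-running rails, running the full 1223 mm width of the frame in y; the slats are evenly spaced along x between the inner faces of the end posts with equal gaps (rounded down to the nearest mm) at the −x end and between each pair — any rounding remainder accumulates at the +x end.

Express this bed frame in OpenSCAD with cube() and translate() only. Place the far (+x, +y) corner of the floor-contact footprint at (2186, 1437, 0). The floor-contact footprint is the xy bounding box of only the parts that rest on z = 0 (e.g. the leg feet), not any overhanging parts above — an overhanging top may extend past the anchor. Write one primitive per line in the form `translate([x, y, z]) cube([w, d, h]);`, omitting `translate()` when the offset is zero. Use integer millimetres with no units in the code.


translate([277, 214, 0]) cube([61, 61, 514]);
translate([277, 1376, 0]) cube([61, 61, 514]);
translate([2125, 214, 0]) cube([61, 61, 514]);
translate([2125, 1376, 0]) cube([61, 61, 514]);
translate([338, 214, 268]) cube([1787, 34, 187]);
translate([338, 1403, 268]) cube([1787, 34, 187]);
translate([277, 275, 268]) cube([34, 1101, 187]);
translate([2152, 275, 268]) cube([34, 1101, 187]);
translate([467, 214, 455]) cube([78, 1223, 16]);
translate([674, 214, 455]) cube([78, 1223, 16]);
translate([881, 214, 455]) cube([78, 1223, 16]);
translate([1088, 214, 455]) cube([78, 1223, 16]);
translate([1295, 214, 455]) cube([78, 1223, 16]);
translate([1502, 214, 455]) cube([78, 1223, 16]);
translate([1709, 214, 455]) cube([78, 1223, 16]);
translate([1916, 214, 455]) cube([78, 1223, 16]);


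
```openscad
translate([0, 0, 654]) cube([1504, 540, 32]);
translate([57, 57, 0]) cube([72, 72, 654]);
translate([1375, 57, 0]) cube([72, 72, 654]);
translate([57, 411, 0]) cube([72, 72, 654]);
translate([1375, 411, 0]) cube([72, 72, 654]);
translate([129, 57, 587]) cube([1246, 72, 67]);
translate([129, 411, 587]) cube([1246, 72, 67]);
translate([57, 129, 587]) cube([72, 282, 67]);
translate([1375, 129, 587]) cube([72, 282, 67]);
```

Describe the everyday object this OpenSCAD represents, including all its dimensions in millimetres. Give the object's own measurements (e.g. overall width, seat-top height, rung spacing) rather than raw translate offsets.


A rectangular dining table. The top is 1504×540×32 mm with its upper surface at z = 686 mm. It stands on four 72×72 mm square legs, each inset 57 mm from the nearest pair of top edges, running from the floor to the underside of the top. Four apron rails, 72 mm thick and 67 mm tall, run between adjacent legs with their top edges flush with the underside of the top and their outer faces flush with the legs' outer faces.


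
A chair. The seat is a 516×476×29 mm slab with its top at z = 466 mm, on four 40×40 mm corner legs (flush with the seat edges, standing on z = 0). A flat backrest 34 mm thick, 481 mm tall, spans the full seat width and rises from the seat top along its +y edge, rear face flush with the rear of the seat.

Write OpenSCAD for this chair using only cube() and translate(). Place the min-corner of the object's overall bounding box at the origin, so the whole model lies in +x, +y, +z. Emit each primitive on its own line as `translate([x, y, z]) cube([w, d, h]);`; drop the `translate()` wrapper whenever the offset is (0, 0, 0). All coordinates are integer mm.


// leg_h = 466 - 29 = 437
translate([0, 0, 437]) cube([516, 476, 29]);
cube([40, 40, 437]);
translate([476, 0, 0]) cube([40, 40, 437]);
translate([0, 436, 0]) cube([40, 40, 437]);
translate([476, 436, 0]) cube([40, 40, 437]);
translate([0, 442, 466]) cube([516, 34, 481]);


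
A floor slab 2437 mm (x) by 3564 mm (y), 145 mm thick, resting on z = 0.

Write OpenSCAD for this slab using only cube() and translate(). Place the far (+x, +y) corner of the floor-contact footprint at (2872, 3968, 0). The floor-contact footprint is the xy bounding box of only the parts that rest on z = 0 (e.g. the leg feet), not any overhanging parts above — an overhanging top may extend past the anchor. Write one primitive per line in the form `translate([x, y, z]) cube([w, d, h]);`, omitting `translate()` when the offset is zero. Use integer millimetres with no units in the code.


translate([435, 404, 0]) cube([2437, 3564, 145]);


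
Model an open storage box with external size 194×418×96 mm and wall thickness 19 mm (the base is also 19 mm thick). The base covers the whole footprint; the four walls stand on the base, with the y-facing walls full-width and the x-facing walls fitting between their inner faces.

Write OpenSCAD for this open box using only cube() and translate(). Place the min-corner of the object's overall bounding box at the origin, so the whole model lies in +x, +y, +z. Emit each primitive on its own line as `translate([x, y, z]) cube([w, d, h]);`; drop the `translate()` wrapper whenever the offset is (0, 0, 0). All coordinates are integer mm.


cube([194, 418, 19]);
translate([0, 0, 19]) cube([194, 19, 77]);
translate([0, 399, 19]) cube([194, 19, 77]);
translate([0, 19, 19]) cube([19, 380, 77]);
translate([175, 19, 19]) cube([19, 380, 77]);


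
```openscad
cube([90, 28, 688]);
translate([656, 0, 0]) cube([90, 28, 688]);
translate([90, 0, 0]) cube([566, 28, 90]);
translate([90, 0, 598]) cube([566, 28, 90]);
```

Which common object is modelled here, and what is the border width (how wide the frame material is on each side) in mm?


A picture frame. The border width is 90 mm.

Four thin pieces enclosing a rectangular opening — a picture frame. The two full-height stiles are 688 mm tall; the top rail sits at z = 598 and is 90 mm tall, so the border above the opening is 688 − 598 = 90 mm, matching the stile x-width.


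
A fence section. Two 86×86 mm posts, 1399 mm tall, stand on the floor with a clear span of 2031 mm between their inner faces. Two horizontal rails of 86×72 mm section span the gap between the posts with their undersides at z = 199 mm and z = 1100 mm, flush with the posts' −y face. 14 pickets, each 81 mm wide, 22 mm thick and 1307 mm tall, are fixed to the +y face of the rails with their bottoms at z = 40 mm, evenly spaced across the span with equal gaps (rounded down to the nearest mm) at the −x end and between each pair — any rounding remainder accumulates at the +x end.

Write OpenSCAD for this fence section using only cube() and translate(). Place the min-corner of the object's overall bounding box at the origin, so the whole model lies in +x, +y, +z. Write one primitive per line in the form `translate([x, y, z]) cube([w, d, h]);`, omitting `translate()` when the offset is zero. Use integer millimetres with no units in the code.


cube([86, 86, 1399]);
translate([2117, 0, 0]) cube([86, 86, 1399]);
translate([86, 0, 199]) cube([2031, 86, 72]);
translate([86, 0, 1100]) cube([2031, 86, 72]);
translate([145, 86, 40]) cube([81, 22, 1307]);
translate([285, 86, 40]) cube([81, 22, 1307]);
translate([425, 86, 40]) cube([81, 22, 1307]);
translate([565, 86, 40]) cube([81, 22, 1307]);
translate([705, 86, 40]) cube([81, 22, 1307]);
translate([845, 86, 40]) cube([81, 22, 1307]);
translate([985, 86, 40]) cube([81, 22, 1307]);
translate([1125, 86, 40]) cube([81, 22, 1307]);
translate([1265, 86, 40]) cube([81, 22, 1307]);
translate([1405, 86, 40]) cube([81, 22, 1307]);
translate([1545, 86, 40]) cube([81, 22, 1307]);
translate([1685, 86, 40]) cube([81, 22, 1307]);
translate([1825, 86, 40]) cube([81, 22, 1307]);
translate([1965, 86, 40]) cube([81, 22, 1307]);


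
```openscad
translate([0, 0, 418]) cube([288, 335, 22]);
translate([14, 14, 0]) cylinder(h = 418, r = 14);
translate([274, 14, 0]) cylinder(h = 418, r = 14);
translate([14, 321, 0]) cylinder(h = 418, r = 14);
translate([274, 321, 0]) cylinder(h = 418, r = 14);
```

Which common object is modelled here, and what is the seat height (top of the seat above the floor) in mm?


A stool. The seat height is 440 mm.

A 288×335×22 slab at z = 418 on four corner cylinders — a stool. The seat top is 418 + 22 = 440 mm.


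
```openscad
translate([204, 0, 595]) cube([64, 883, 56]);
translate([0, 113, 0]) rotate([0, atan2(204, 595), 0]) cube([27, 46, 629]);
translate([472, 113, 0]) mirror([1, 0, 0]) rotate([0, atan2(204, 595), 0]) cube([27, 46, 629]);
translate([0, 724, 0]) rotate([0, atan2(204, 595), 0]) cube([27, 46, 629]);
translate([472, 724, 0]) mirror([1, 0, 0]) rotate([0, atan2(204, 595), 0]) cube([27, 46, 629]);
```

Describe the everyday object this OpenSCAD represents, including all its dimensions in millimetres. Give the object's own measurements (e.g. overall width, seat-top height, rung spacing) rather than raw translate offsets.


A sawhorse. A 64×883×56 mm beam (x, y, z) sits on two A-frame leg pairs. Each pair is two raked legs of 27×46 mm section (46 mm along y) splaying symmetrically in x. Each leg rises 595 mm vertically over 204 mm of horizontal reach and is 629 mm long along its own axis. Every leg's outer bottom edge rests on the floor and its outer top edge meets a bottom edge of the beam — the left legs (tilting toward +x) meet the beam's −x bottom edge, the right legs (their mirror images, tilting toward −x) meet its +x bottom edge — so the leg tops tuck under the beam, the beam's underside is 595 mm above the floor, and the feet are 472 mm apart outside-to-outside with the beam centred between them. The two leg pairs are set in 113 mm from either end of the beam.
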